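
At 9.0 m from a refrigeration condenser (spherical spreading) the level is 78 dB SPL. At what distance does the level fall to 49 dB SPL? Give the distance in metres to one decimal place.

253.7 m

The 29.0 dB drop corresponds to a distance ratio of 10^(29.0/20) for a point source.
r₂ = 9.0·10^((78−49)/20) = 9.0·10^(29.0/20) = 253.65 m.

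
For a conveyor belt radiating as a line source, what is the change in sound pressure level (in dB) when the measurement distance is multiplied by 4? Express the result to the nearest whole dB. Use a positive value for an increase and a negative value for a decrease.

-6 dB

With cylindrical spreading the level changes by −10·log₁₀(r₂/r₁).
ΔL = −10·log₁₀(4) = -6.02 dB.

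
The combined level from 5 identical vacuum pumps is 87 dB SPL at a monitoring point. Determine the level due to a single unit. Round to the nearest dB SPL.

For N identical incoherent sources L_total = L₁ + 10·log₁₀ N, so L₁ = 87 − 10·log₁₀(5) = 87 − 6.990.

80 dB SPL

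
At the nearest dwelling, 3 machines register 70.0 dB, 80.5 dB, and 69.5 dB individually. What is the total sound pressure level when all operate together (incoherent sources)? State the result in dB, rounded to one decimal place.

For uncorrelated sources the intensities add, so convert each level to linear form, sum, and take 10·log₁₀ of the total.
Σ 10^(L/10) = 10^(70.0/10) + 10^(80.5/10) + 10^(69.5/10) = 1.311e+08.
L_total = 10·log₁₀(1.311e+08) = 81.18 dB.

81.2 dB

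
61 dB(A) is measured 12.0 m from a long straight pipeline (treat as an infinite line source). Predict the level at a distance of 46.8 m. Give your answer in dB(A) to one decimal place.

55.1 dB(A)

Line-source attenuation: ΔL = 10·log₁₀(r₂/r₁) = 10·log₁₀(46.8/12.0) = 5.911 dB.
L₂ = 61 − 10·log₁₀(46.8/12.0) = 61 − 5.911 = 55.09 dB(A).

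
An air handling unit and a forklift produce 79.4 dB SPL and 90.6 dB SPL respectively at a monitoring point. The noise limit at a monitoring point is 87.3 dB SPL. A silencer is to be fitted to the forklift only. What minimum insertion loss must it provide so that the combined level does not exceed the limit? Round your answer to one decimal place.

4.1 dB

Everything except the forklift sums to 10^(79.4/10) = 8.710e+07 in linear terms, 79.40 dB SPL.
To meet 87.3 dB SPL overall, the treated forklift may contribute at most 10^(87.3/10) − 8.710e+07 = 4.499e+08, i.e. 86.53 dB SPL.
Required insertion loss = 90.6 − 86.53 = 4.07 dB.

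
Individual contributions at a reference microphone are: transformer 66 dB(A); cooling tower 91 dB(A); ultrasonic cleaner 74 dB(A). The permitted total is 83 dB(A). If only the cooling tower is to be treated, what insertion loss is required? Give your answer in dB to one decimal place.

Fixed contribution from the other sources: Σ 10^(L/10) = 10^(66/10) + 10^(74/10) = 2.910e+07 (74.64 dB(A)).
To meet 83 dB(A) overall, the treated cooling tower may contribute at most 10^(83/10) − 2.910e+07 = 1.704e+08, i.e. 82.32 dB(A).
Required insertion loss = 91 − 82.32 = 8.68 dB.

8.7 dB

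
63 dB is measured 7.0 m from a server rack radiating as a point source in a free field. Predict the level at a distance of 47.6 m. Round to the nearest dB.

46 dB

Spherical spreading from a point source gives a 20·log₁₀(r₂/r₁) drop.
L₂ = 63 − 20·log₁₀(47.6/7.0) = 63 − 16.650 = 46.35 dB.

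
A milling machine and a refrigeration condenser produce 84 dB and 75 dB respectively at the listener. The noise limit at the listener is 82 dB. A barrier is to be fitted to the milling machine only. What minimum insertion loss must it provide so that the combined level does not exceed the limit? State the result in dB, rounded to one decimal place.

3.0 dB

The untreated sources together contribute 10^(75/10) = 3.162e+07, i.e. 75.00 dB.
To meet 82 dB overall, the treated milling machine may contribute at most 10^(82/10) − 3.162e+07 = 1.269e+08, i.e. 81.03 dB.
Required insertion loss = 84 − 81.03 = 2.97 dB.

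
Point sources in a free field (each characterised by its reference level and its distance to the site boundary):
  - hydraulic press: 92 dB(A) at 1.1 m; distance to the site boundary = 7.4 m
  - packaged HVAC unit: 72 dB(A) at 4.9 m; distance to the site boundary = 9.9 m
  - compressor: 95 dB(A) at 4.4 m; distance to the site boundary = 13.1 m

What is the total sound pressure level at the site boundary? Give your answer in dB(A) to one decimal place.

86.0 dB(A)

Propagate each source to the receiver with L = L_ref − 20·log₁₀(r/r_ref), then add intensities.
hydraulic press: 92 − 20·log₁₀(7.4/1.1) = 92 − 16.56 = 75.44 dB(A).
packaged HVAC unit: 72 − 20·log₁₀(9.9/4.9) = 72 − 6.11 = 65.89 dB(A).
compressor: 95 − 20·log₁₀(13.1/4.4) = 95 − 9.48 = 85.52 dB(A).
Σ 10^(L/10) = 3.957e+08 → L_total = 10·log₁₀(3.957e+08) = 85.97 dB(A).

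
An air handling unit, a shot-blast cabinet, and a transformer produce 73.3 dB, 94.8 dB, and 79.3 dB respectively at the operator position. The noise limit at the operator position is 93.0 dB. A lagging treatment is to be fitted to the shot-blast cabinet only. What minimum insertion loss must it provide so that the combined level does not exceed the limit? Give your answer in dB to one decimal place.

Everything except the shot-blast cabinet sums to 10^(73.3/10) + 10^(79.3/10) = 1.065e+08 in linear terms, 80.27 dB.
To meet 93.0 dB overall, the treated shot-blast cabinet may contribute at most 10^(93.0/10) − 1.065e+08 = 1.889e+09, i.e. 92.76 dB.
Required insertion loss = 94.8 − 92.76 = 2.04 dB.

2.0 dB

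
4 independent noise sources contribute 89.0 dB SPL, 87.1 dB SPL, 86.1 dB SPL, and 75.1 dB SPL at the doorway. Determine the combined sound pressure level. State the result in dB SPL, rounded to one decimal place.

92.4 dB SPL

For uncorrelated sources the intensities add, so convert each level to linear form, sum, and take 10·log₁₀ of the total.
Σ 10^(L/10) = 10^(89.0/10) + 10^(87.1/10) + 10^(86.1/10) + 10^(75.1/10) = 1.747e+09.
L_total = 10·log₁₀(1.747e+09) = 92.42 dB SPL.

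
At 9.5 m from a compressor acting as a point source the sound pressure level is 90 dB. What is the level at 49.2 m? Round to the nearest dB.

76 dB

Point-source attenuation: ΔL = 20·log₁₀(r₂/r₁) = 20·log₁₀(49.2/9.5) = 14.285 dB.
L₂ = 90 − 20·log₁₀(49.2/9.5) = 90 − 14.285 = 75.72 dB.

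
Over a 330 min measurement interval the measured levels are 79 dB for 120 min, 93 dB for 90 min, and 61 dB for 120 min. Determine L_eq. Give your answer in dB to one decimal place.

87.6 dB

Weight each interval's intensity by its duration and average over T = 330 min:
Σ tᵢ·10^(Lᵢ/10) = 120·10^(79/10) + 90·10^(93/10) + 120·10^(61/10) = 1.893e+11.
L_eq = 10·log₁₀(1.893e+11/330) = 87.59 dB.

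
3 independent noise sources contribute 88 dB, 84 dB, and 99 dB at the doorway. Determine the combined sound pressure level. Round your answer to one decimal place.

99.5 dB

Incoherent sources combine by intensity addition: L_total = 10·log₁₀(Σ 10^(L_i/10)).
Σ 10^(L/10) = 10^(88/10) + 10^(84/10) + 10^(99/10) = 8.825e+09.
L_total = 10·log₁₀(8.825e+09) = 99.46 dB.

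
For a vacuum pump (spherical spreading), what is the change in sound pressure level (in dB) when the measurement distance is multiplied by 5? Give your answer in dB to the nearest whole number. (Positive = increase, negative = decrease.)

A point source loses 6 dB per doubling of distance; generally ΔL = −20·log₁₀(r₂/r₁).
ΔL = −20·log₁₀(5) = -13.98 dB.

-14 dB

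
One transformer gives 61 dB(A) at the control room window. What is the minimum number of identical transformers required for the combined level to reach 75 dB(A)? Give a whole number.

Need L₁ + 10·log₁₀ N ≥ 75, i.e. log₁₀ N ≥ 1.40.
N ≥ 10^(14.0/10) = 25.119, so N = 26.

26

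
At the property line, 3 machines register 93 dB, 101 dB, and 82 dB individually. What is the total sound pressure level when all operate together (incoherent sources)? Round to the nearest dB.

Incoherent sources combine by intensity addition: L_total = 10·log₁₀(Σ 10^(L_i/10)).
Σ 10^(L/10) = 10^(93/10) + 10^(101/10) + 10^(82/10) = 1.474e+10.
L_total = 10·log₁₀(1.474e+10) = 101.69 dB.

102 dB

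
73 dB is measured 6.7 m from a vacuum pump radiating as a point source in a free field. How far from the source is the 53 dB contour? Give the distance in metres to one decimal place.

The 20.0 dB drop corresponds to a distance ratio of 10^(20.0/20) for a point source.
r₂ = 6.7·10^((73−53)/20) = 6.7·10^(20.0/20) = 67.00 m.

67.0 m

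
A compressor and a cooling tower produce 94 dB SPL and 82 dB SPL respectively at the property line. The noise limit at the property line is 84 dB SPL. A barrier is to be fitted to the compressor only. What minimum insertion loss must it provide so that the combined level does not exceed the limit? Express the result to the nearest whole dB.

Fixed contribution from the other source: Σ 10^(L/10) = 10^(82/10) = 1.585e+08 (82.00 dB SPL).
The limit corresponds to 10^(84/10) = 2.512e+08; subtracting the fixed part leaves 9.270e+07 for the compressor, i.e. 79.67 dB SPL.
Required insertion loss = 94 − 79.67 = 14.33 dB.

14 dB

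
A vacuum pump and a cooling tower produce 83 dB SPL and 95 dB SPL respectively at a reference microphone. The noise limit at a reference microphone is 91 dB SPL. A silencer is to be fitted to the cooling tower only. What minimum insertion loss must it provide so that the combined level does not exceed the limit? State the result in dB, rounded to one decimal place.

The untreated sources together contribute 10^(83/10) = 1.995e+08, i.e. 83.00 dB SPL.
To meet 91 dB SPL overall, the treated cooling tower may contribute at most 10^(91/10) − 1.995e+08 = 1.059e+09, i.e. 90.25 dB SPL.
So the cooling tower must be reduced from 95 to 90.25 dB SPL: IL = 4.75 dB.

4.7 dB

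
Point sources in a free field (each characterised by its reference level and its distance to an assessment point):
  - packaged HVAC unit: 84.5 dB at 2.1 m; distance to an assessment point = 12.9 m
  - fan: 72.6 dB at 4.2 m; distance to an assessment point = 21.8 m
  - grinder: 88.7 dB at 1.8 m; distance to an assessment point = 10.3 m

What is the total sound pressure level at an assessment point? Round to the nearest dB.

75 dB

Apply inverse-square spreading to bring every level to the receiver, then sum 10^(L/10).
packaged HVAC unit: 84.5 − 20·log₁₀(12.9/2.1) = 84.5 − 15.77 = 68.73 dB.
fan: 72.6 − 20·log₁₀(21.8/4.2) = 72.6 − 14.30 = 58.30 dB.
grinder: 88.7 − 20·log₁₀(10.3/1.8) = 88.7 − 15.15 = 73.55 dB.
Σ 10^(L/10) = 3.078e+07 → L_total = 10·log₁₀(3.078e+07) = 74.88 dB.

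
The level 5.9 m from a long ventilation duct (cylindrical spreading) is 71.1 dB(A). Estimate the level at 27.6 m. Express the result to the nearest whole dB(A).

64 dB(A)

Line-source attenuation: ΔL = 10·log₁₀(r₂/r₁) = 10·log₁₀(27.6/5.9) = 6.701 dB.
L₂ = 71.1 − 10·log₁₀(27.6/5.9) = 71.1 − 6.701 = 64.40 dB(A).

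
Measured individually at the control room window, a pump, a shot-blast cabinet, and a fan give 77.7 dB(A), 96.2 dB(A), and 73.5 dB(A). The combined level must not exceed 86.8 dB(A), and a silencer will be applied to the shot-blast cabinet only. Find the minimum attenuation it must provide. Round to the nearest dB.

The untreated sources together contribute 10^(77.7/10) + 10^(73.5/10) = 8.127e+07, i.e. 79.10 dB(A).
To meet 86.8 dB(A) overall, the treated shot-blast cabinet may contribute at most 10^(86.8/10) − 8.127e+07 = 3.974e+08, i.e. 85.99 dB(A).
So the shot-blast cabinet must be reduced from 96.2 to 85.99 dB(A): IL = 10.21 dB.

10 dB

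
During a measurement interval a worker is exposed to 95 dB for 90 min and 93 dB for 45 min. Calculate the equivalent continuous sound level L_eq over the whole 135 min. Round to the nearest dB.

Weight each interval's intensity by its duration and average over T = 135 min:
Σ tᵢ·10^(Lᵢ/10) = 90·10^(95/10) + 45·10^(93/10) = 3.744e+11.
L_eq = 10·log₁₀(3.744e+11/135) = 94.43 dB.

94 dB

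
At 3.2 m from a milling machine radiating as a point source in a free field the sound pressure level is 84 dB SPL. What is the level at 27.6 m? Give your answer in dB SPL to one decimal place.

65.3 dB SPL

Point-source attenuation: ΔL = 20·log₁₀(r₂/r₁) = 20·log₁₀(27.6/3.2) = 18.715 dB.
L₂ = 84 − 20·log₁₀(27.6/3.2) = 84 − 18.715 = 65.28 dB SPL.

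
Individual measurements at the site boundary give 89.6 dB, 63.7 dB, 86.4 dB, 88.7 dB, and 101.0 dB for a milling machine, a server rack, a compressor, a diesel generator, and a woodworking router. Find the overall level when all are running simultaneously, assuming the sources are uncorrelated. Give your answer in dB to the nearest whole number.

102 dB

For uncorrelated sources the intensities add, so convert each level to linear form, sum, and take 10·log₁₀ of the total.
Σ 10^(L/10) = 10^(89.6/10) + 10^(63.7/10) + 10^(86.4/10) + 10^(88.7/10) + 10^(101.0/10) = 1.468e+10.
L_total = 10·log₁₀(1.468e+10) = 101.67 dB.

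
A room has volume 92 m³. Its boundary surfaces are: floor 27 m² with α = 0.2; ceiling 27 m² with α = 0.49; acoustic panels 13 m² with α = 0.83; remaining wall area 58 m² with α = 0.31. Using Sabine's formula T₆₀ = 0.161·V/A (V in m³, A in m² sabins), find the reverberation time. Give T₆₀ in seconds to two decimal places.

0.31 s

Total absorption A = 27·0.2 + 27·0.49 + 13·0.83 + 58·0.31 = 47.40 m² sabins.
T₆₀ = 0.161 × 92 / 47.40 = 0.312 s.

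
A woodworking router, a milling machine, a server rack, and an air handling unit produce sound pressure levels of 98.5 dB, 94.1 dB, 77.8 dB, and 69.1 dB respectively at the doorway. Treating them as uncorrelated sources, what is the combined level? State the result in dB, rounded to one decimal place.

For uncorrelated sources the intensities add, so convert each level to linear form, sum, and take 10·log₁₀ of the total.
Σ 10^(L/10) = 10^(98.5/10) + 10^(94.1/10) + 10^(77.8/10) + 10^(69.1/10) = 9.718e+09.
L_total = 10·log₁₀(9.718e+09) = 99.88 dB.

99.9 dB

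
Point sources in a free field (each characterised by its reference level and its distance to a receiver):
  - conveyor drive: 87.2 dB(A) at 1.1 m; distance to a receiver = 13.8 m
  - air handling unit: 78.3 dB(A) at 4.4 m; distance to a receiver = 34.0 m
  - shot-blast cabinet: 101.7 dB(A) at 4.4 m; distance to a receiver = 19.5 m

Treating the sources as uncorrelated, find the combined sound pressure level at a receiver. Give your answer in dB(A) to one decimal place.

88.8 dB(A)

Propagate each source to the receiver with L = L_ref − 20·log₁₀(r/r_ref), then add intensities.
conveyor drive: 87.2 − 20·log₁₀(13.8/1.1) = 87.2 − 21.97 = 65.23 dB(A).
air handling unit: 78.3 − 20·log₁₀(34.0/4.4) = 78.3 − 17.76 = 60.54 dB(A).
shot-blast cabinet: 101.7 − 20·log₁₀(19.5/4.4) = 101.7 − 12.93 = 88.77 dB(A).
Σ 10^(L/10) = 7.575e+08 → L_total = 10·log₁₀(7.575e+08) = 88.79 dB(A).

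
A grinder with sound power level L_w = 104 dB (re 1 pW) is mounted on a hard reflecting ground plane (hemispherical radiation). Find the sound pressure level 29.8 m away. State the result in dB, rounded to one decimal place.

66.5 dB

Free-field hemispherical radiation: L_p = L_w − 10·log₁₀(2π·r²), r = 29.8 m.
2π·r² = 5580 m², 10·log₁₀ of that is 37.466 dB.
L_p = 104 − 37.466 = 66.53 dB.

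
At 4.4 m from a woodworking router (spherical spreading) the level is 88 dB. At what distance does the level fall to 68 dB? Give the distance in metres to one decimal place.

Point-source spreading drops the level by 20·log₁₀(r₂/r₁); inverting, r₂/r₁ = 10^(ΔL/20).
r₂ = 4.4·10^((88−68)/20) = 4.4·10^(20.0/20) = 44.00 m.

44.0 m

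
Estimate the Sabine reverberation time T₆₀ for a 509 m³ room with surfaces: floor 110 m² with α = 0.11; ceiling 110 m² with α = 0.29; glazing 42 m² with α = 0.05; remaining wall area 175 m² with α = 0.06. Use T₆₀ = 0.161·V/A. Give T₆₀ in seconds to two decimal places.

A = Σ Sᵢαᵢ = 110·0.11 + 110·0.29 + 42·0.05 + 175·0.06 = 56.60 m².
T₆₀ = 0.161 × 509 / 56.60 = 1.448 s.

1.45 s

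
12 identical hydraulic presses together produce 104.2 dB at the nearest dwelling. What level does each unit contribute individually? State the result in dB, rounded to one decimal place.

For N identical incoherent sources L_total = L₁ + 10·log₁₀ N, so L₁ = 104.2 − 10·log₁₀(12) = 104.2 − 10.792.

93.4 dB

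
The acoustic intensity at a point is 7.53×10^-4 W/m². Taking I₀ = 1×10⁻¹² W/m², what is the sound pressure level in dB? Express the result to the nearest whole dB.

Dividing by I₀ shifts the exponent by 12: I/I₀ = 7.53×10^8.
L = 10·(0.8768 + 8) = 88.77 dB.

89 dB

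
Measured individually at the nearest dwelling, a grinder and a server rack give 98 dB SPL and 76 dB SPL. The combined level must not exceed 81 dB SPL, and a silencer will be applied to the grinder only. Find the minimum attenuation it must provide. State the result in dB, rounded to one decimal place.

The untreated sources together contribute 10^(76/10) = 3.981e+07, i.e. 76.00 dB SPL.
To meet 81 dB SPL overall, the treated grinder may contribute at most 10^(81/10) − 3.981e+07 = 8.608e+07, i.e. 79.35 dB SPL.
So the grinder must be reduced from 98 to 79.35 dB SPL: IL = 18.65 dB.

18.7 dB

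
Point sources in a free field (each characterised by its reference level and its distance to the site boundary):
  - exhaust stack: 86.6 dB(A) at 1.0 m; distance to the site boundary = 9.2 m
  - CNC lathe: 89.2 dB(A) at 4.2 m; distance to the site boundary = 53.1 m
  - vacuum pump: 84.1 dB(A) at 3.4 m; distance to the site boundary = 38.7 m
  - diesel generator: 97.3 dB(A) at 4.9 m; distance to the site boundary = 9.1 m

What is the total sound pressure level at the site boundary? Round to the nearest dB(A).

Propagate each source to the receiver with L = L_ref − 20·log₁₀(r/r_ref), then add intensities.
exhaust stack: 86.6 − 20·log₁₀(9.2/1.0) = 86.6 − 19.28 = 67.32 dB(A).
CNC lathe: 89.2 − 20·log₁₀(53.1/4.2) = 89.2 − 22.04 = 67.16 dB(A).
vacuum pump: 84.1 − 20·log₁₀(38.7/3.4) = 84.1 − 21.12 = 62.98 dB(A).
diesel generator: 97.3 − 20·log₁₀(9.1/4.9) = 97.3 − 5.38 = 91.92 dB(A).
Σ 10^(L/10) = 1.570e+09 → L_total = 10·log₁₀(1.570e+09) = 91.96 dB(A).

92 dB(A)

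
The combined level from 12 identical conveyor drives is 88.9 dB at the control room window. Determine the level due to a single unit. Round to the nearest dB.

12 equal contributions raise the level by 10·log₁₀ 12 = 10.792 dB, so each unit alone gives 88.9 − 10.792.

78 dB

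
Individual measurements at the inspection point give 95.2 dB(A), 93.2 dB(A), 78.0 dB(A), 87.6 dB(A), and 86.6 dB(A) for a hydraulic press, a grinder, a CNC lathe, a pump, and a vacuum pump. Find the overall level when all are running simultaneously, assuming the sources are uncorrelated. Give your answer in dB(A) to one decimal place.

98.1 dB(A)

Incoherent sources combine by intensity addition: L_total = 10·log₁₀(Σ 10^(L_i/10)).
Σ 10^(L/10) = 10^(95.2/10) + 10^(93.2/10) + 10^(78.0/10) + 10^(87.6/10) + 10^(86.6/10) = 6.496e+09.
L_total = 10·log₁₀(6.496e+09) = 98.13 dB(A).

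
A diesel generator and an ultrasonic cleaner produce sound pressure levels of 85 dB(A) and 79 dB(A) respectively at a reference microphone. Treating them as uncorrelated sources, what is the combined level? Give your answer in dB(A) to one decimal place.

86.0 dB(A)

For uncorrelated sources the intensities add, so convert each level to linear form, sum, and take 10·log₁₀ of the total.
Σ 10^(L/10) = 10^(85/10) + 10^(79/10) = 3.957e+08.
L_total = 10·log₁₀(3.957e+08) = 85.97 dB(A).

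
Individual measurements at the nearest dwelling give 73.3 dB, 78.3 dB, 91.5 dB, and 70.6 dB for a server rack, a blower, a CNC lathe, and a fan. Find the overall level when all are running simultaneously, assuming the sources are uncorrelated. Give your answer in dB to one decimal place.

For uncorrelated sources the intensities add, so convert each level to linear form, sum, and take 10·log₁₀ of the total.
Σ 10^(L/10) = 10^(73.3/10) + 10^(78.3/10) + 10^(91.5/10) + 10^(70.6/10) = 1.513e+09.
L_total = 10·log₁₀(1.513e+09) = 91.80 dB.

91.8 dB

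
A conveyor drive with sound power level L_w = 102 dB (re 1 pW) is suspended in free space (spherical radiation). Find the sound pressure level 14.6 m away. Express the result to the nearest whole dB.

68 dB

L_p = L_w − 10·log₁₀(4π·r²) with r = 14.6 m.
4π·r² = 2679 m², 10·log₁₀ of that is 34.279 dB.
L_p = 102 − 34.279 = 67.72 dB.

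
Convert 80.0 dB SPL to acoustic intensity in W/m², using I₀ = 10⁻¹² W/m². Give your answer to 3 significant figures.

0.000100 W/m²

I = I₀·10^(L/10) = 10⁻¹² × 10^(80.0/10) = 10^(-4.000).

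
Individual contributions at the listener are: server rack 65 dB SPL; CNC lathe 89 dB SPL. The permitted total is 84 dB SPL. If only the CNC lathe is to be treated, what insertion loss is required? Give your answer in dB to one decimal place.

5.1 dB

Everything except the CNC lathe sums to 10^(65/10) = 3.162e+06 in linear terms, 65.00 dB SPL.
The limit corresponds to 10^(84/10) = 2.512e+08; subtracting the fixed part leaves 2.480e+08 for the CNC lathe, i.e. 83.94 dB SPL.
So the CNC lathe must be reduced from 89 to 83.94 dB SPL: IL = 5.06 dB.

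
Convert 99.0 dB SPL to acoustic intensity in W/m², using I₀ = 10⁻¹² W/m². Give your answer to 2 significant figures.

0.0079 W/m²

I = I₀·10^(L/10) = 10⁻¹² × 10^(99.0/10) = 10^(-2.100).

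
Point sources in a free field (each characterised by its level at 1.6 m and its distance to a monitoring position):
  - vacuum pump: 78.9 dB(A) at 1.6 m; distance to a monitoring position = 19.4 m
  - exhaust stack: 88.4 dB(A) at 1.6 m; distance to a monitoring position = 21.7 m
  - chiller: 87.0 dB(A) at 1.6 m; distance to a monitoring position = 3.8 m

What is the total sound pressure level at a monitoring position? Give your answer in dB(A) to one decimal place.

Apply inverse-square spreading to bring every level to the receiver, then sum 10^(L/10).
vacuum pump: 78.9 − 20·log₁₀(19.4/1.6) = 78.9 − 21.67 = 57.23 dB(A).
exhaust stack: 88.4 − 20·log₁₀(21.7/1.6) = 88.4 − 22.65 = 65.75 dB(A).
chiller: 87.0 − 20·log₁₀(3.8/1.6) = 87.0 − 7.51 = 79.49 dB(A).
Σ 10^(L/10) = 9.314e+07 → L_total = 10·log₁₀(9.314e+07) = 79.69 dB(A).

79.7 dB(A)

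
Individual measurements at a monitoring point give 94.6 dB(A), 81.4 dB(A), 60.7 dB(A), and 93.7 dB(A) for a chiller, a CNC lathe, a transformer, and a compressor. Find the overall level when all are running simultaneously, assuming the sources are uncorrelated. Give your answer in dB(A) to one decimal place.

For uncorrelated sources the intensities add, so convert each level to linear form, sum, and take 10·log₁₀ of the total.
Σ 10^(L/10) = 10^(94.6/10) + 10^(81.4/10) + 10^(60.7/10) + 10^(93.7/10) = 5.367e+09.
L_total = 10·log₁₀(5.367e+09) = 97.30 dB(A).

97.3 dB(A)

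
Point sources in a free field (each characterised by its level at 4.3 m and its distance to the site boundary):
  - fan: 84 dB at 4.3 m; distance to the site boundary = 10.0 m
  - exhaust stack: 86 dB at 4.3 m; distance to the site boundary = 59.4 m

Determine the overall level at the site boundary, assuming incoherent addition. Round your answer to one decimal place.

76.9 dB

Propagate each source to the receiver with L = L_ref − 20·log₁₀(r/r_ref), then add intensities.
fan: 84 − 20·log₁₀(10.0/4.3) = 84 − 7.33 = 76.67 dB.
exhaust stack: 86 − 20·log₁₀(59.4/4.3) = 86 − 22.81 = 63.19 dB.
Σ 10^(L/10) = 4.853e+07 → L_total = 10·log₁₀(4.853e+07) = 76.86 dB.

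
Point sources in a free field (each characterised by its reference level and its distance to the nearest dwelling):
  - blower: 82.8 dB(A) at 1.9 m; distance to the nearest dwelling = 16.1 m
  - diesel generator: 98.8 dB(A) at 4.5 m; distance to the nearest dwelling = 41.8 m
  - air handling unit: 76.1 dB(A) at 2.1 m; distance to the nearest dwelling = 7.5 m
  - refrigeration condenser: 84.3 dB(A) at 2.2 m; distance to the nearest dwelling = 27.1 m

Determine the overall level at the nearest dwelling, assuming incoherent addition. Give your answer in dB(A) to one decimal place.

79.8 dB(A)

Propagate each source to the receiver with L = L_ref − 20·log₁₀(r/r_ref), then add intensities.
blower: 82.8 − 20·log₁₀(16.1/1.9) = 82.8 − 18.56 = 64.24 dB(A).
diesel generator: 98.8 − 20·log₁₀(41.8/4.5) = 98.8 − 19.36 = 79.44 dB(A).
air handling unit: 76.1 − 20·log₁₀(7.5/2.1) = 76.1 − 11.06 = 65.04 dB(A).
refrigeration condenser: 84.3 − 20·log₁₀(27.1/2.2) = 84.3 − 21.81 = 62.49 dB(A).
Σ 10^(L/10) = 9.554e+07 → L_total = 10·log₁₀(9.554e+07) = 79.80 dB(A).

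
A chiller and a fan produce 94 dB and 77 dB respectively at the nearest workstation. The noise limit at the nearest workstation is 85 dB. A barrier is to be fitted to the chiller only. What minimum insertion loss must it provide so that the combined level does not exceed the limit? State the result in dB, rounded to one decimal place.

Fixed contribution from the other source: Σ 10^(L/10) = 10^(77/10) = 5.012e+07 (77.00 dB).
The limit corresponds to 10^(85/10) = 3.162e+08; subtracting the fixed part leaves 2.661e+08 for the chiller, i.e. 84.25 dB.
So the chiller must be reduced from 94 to 84.25 dB: IL = 9.75 dB.

9.7 dB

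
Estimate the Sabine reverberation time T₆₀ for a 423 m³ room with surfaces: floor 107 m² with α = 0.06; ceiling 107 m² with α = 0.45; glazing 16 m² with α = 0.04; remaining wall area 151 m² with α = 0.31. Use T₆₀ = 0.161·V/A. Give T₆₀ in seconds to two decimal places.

0.67 s

Total absorption A = 107·0.06 + 107·0.45 + 16·0.04 + 151·0.31 = 102.02 m² sabins.
T₆₀ = 0.161·V/A = 0.161·423/102.02 = 0.668 s.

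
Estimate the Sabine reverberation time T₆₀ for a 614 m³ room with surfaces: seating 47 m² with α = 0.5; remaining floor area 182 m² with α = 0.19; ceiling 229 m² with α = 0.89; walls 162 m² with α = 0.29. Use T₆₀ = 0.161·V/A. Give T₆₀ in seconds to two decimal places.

0.32 s

Total absorption A = 47·0.5 + 182·0.19 + 229·0.89 + 162·0.29 = 308.87 m² sabins.
T₆₀ = 0.161·V/A = 0.161·614/308.87 = 0.320 s.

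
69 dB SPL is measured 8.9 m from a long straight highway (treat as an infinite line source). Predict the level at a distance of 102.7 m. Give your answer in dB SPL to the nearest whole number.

58 dB SPL

Line-source attenuation: ΔL = 10·log₁₀(r₂/r₁) = 10·log₁₀(102.7/8.9) = 10.622 dB.
L₂ = 69 − 10·log₁₀(102.7/8.9) = 69 − 10.622 = 58.38 dB SPL.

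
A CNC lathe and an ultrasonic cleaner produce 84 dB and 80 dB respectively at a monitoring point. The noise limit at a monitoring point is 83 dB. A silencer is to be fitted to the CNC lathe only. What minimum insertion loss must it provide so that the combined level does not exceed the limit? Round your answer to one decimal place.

The untreated sources together contribute 10^(80/10) = 1.000e+08, i.e. 80.00 dB.
The limit corresponds to 10^(83/10) = 1.995e+08; subtracting the fixed part leaves 9.953e+07 for the CNC lathe, i.e. 79.98 dB.
Required insertion loss = 84 − 79.98 = 4.02 dB.

4.0 dB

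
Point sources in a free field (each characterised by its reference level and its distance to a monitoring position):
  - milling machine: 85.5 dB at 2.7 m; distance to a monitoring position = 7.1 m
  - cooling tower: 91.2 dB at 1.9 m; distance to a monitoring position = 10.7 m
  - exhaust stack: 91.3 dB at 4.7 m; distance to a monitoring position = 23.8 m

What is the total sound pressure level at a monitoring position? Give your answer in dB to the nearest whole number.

82 dB

Apply inverse-square spreading to bring every level to the receiver, then sum 10^(L/10).
milling machine: 85.5 − 20·log₁₀(7.1/2.7) = 85.5 − 8.40 = 77.10 dB.
cooling tower: 91.2 − 20·log₁₀(10.7/1.9) = 91.2 − 15.01 = 76.19 dB.
exhaust stack: 91.3 − 20·log₁₀(23.8/4.7) = 91.3 − 14.09 = 77.21 dB.
Σ 10^(L/10) = 1.455e+08 → L_total = 10·log₁₀(1.455e+08) = 81.63 dB.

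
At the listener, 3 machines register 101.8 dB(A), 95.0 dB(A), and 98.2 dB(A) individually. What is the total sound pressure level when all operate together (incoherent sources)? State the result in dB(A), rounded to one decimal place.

104.0 dB(A)

Incoherent sources combine by intensity addition: L_total = 10·log₁₀(Σ 10^(L_i/10)).
Σ 10^(L/10) = 10^(101.8/10) + 10^(95.0/10) + 10^(98.2/10) = 2.490e+10.
L_total = 10·log₁₀(2.490e+10) = 103.96 dB(A).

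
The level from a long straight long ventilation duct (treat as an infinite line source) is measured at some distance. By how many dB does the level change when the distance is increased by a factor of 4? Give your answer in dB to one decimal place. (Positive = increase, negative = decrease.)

A line source loses 3 dB per doubling of distance; generally ΔL = −10·log₁₀(r₂/r₁).
ΔL = −10·log₁₀(4) = -6.02 dB.

-6.0 dB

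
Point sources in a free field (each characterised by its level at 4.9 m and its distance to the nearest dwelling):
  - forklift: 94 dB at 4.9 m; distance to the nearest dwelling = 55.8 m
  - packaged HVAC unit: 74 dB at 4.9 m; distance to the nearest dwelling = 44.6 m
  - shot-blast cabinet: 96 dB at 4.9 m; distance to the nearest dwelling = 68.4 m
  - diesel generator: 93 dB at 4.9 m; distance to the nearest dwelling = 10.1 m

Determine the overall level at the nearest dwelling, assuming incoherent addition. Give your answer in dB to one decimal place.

87.1 dB

Propagate each source to the receiver with L = L_ref − 20·log₁₀(r/r_ref), then add intensities.
forklift: 94 − 20·log₁₀(55.8/4.9) = 94 − 21.13 = 72.87 dB.
packaged HVAC unit: 74 − 20·log₁₀(44.6/4.9) = 74 − 19.18 = 54.82 dB.
shot-blast cabinet: 96 − 20·log₁₀(68.4/4.9) = 96 − 22.90 = 73.10 dB.
diesel generator: 93 − 20·log₁₀(10.1/4.9) = 93 − 6.28 = 86.72 dB.
Σ 10^(L/10) = 5.097e+08 → L_total = 10·log₁₀(5.097e+08) = 87.07 dB.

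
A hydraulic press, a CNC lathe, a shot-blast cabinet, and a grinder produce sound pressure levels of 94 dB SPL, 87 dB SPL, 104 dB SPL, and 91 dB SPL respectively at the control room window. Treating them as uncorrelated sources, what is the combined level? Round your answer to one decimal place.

104.7 dB SPL

For uncorrelated sources the intensities add, so convert each level to linear form, sum, and take 10·log₁₀ of the total.
Σ 10^(L/10) = 10^(94/10) + 10^(87/10) + 10^(104/10) + 10^(91/10) = 2.939e+10.
L_total = 10·log₁₀(2.939e+10) = 104.68 dB SPL.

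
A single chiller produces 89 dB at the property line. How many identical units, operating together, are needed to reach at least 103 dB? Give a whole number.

Need L₁ + 10·log₁₀ N ≥ 103, i.e. log₁₀ N ≥ 1.40.
N ≥ 10^(14.0/10) = 25.119, so N = 26.

26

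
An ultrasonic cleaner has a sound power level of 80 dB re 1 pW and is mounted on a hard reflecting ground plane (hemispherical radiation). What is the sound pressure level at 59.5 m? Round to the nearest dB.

37 dB

L_p = L_w − 10·log₁₀(2π·r²) with r = 59.5 m.
2π·r² = 2.224e+04 m², 10·log₁₀ of that is 43.472 dB.
L_p = 80 − 43.472 = 36.53 dB.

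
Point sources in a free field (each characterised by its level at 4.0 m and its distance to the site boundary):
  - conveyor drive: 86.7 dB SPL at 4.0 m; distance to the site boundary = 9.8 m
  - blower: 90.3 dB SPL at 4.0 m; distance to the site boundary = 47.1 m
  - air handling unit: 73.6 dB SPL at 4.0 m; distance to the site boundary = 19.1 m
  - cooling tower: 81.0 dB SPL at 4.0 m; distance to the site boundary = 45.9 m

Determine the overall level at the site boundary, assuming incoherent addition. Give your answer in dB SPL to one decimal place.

79.4 dB SPL

First find each source's level at the receiver (point-source: −20·log₁₀(r/r_ref)), then combine on an intensity basis.
conveyor drive: 86.7 − 20·log₁₀(9.8/4.0) = 86.7 − 7.78 = 78.92 dB SPL.
blower: 90.3 − 20·log₁₀(47.1/4.0) = 90.3 − 21.42 = 68.88 dB SPL.
air handling unit: 73.6 − 20·log₁₀(19.1/4.0) = 73.6 − 13.58 = 60.02 dB SPL.
cooling tower: 81.0 − 20·log₁₀(45.9/4.0) = 81.0 − 21.20 = 59.80 dB SPL.
Σ 10^(L/10) = 8.761e+07 → L_total = 10·log₁₀(8.761e+07) = 79.43 dB SPL.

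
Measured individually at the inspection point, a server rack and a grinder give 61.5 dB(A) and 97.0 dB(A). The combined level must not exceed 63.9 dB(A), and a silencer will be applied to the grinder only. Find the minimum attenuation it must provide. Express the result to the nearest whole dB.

Everything except the grinder sums to 10^(61.5/10) = 1.413e+06 in linear terms, 61.50 dB(A).
To meet 63.9 dB(A) overall, the treated grinder may contribute at most 10^(63.9/10) − 1.413e+06 = 1.042e+06, i.e. 60.18 dB(A).
So the grinder must be reduced from 97.0 to 60.18 dB(A): IL = 36.82 dB.

37 dB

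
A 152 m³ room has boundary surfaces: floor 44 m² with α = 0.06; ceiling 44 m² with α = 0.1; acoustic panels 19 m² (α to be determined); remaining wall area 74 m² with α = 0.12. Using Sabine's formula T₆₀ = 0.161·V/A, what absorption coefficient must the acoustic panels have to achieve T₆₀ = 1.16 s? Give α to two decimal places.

From T₆₀ = 0.161·V/A, the target T₆₀ = 1.16 s needs A = 0.161·152/1.16 = 21.10 m².
Absorption from the other surfaces = 44·0.06 + 44·0.1 + 74·0.12 = 15.92 m², so the acoustic panels must supply 5.18 m² over 19 m².
α = 5.18/19 = 0.272.

0.27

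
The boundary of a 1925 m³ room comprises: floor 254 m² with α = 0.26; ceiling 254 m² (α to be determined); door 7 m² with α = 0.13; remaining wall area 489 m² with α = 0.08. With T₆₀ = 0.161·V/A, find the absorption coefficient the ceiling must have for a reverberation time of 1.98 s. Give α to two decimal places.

From T₆₀ = 0.161·V/A, the target T₆₀ = 1.98 s needs A = 0.161·1925/1.98 = 156.53 m².
Absorption from the other surfaces = 254·0.26 + 7·0.13 + 489·0.08 = 106.07 m², so the ceiling must supply 50.46 m² over 254 m².
α = 50.46/254 = 0.199.

0.20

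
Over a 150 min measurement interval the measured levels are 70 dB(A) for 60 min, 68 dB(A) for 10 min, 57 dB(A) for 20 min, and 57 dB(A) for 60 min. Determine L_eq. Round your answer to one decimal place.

The energy average is taken in the linear domain: L_eq = 10·log₁₀[(Σ tᵢ·10^(Lᵢ/10))/T], T = 150 min.
Σ tᵢ·10^(Lᵢ/10) = 60·10^(70/10) + 10·10^(68/10) + 20·10^(57/10) + 60·10^(57/10) = 7.032e+08.
L_eq = 10·log₁₀(7.032e+08/150) = 66.71 dB(A).

66.7 dB(A)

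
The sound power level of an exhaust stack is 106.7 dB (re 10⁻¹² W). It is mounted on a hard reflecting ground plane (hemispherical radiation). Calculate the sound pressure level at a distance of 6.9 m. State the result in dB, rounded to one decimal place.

81.9 dB

The power spreads over a hemisphere of area 2π·r², so L_p = L_w − 10·log₁₀(2π·r²).
2π·r² = 299.1 m², 10·log₁₀ of that is 24.759 dB.
L_p = 106.7 − 24.759 = 81.94 dB.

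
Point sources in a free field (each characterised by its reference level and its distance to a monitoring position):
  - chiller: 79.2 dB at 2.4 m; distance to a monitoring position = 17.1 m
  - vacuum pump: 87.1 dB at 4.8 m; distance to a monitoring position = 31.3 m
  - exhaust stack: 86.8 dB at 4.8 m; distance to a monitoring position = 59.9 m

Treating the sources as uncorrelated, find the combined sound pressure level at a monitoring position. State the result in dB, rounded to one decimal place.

Propagate each source to the receiver with L = L_ref − 20·log₁₀(r/r_ref), then add intensities.
chiller: 79.2 − 20·log₁₀(17.1/2.4) = 79.2 − 17.06 = 62.14 dB.
vacuum pump: 87.1 − 20·log₁₀(31.3/4.8) = 87.1 − 16.29 = 70.81 dB.
exhaust stack: 86.8 − 20·log₁₀(59.9/4.8) = 86.8 − 21.92 = 64.88 dB.
Σ 10^(L/10) = 1.677e+07 → L_total = 10·log₁₀(1.677e+07) = 72.25 dB.

72.2 dB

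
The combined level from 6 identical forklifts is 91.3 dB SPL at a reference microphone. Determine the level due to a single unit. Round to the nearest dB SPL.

For N identical incoherent sources L_total = L₁ + 10·log₁₀ N, so L₁ = 91.3 − 10·log₁₀(6) = 91.3 − 7.782.

84 dB SPL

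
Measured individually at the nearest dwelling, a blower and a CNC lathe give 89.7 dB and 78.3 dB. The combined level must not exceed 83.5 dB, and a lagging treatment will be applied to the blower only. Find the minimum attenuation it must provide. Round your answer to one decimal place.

Fixed contribution from the other source: Σ 10^(L/10) = 10^(78.3/10) = 6.761e+07 (78.30 dB).
The limit corresponds to 10^(83.5/10) = 2.239e+08; subtracting the fixed part leaves 1.563e+08 for the blower, i.e. 81.94 dB.
So the blower must be reduced from 89.7 to 81.94 dB: IL = 7.76 dB.

7.8 dB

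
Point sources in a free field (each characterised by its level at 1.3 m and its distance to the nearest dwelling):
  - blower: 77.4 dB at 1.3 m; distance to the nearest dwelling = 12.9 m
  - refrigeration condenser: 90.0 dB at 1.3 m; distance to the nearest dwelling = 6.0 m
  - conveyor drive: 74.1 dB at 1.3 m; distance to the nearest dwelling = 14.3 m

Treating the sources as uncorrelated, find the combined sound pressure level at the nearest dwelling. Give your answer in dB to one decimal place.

76.8 dB

Propagate each source to the receiver with L = L_ref − 20·log₁₀(r/r_ref), then add intensities.
blower: 77.4 − 20·log₁₀(12.9/1.3) = 77.4 − 19.93 = 57.47 dB.
refrigeration condenser: 90.0 − 20·log₁₀(6.0/1.3) = 90.0 − 13.28 = 76.72 dB.
conveyor drive: 74.1 − 20·log₁₀(14.3/1.3) = 74.1 − 20.83 = 53.27 dB.
Σ 10^(L/10) = 4.771e+07 → L_total = 10·log₁₀(4.771e+07) = 76.79 dB.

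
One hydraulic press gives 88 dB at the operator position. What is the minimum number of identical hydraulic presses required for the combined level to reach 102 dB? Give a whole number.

26

Need L₁ + 10·log₁₀ N ≥ 102, i.e. log₁₀ N ≥ 1.40.
N ≥ 10^(14.0/10) = 25.119, so N = 26.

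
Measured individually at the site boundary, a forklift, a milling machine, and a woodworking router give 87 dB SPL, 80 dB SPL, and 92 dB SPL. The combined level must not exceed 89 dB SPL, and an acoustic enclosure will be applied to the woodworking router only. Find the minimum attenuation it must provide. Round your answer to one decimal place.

9.1 dB

The untreated sources together contribute 10^(87/10) + 10^(80/10) = 6.012e+08, i.e. 87.79 dB SPL.
The limit corresponds to 10^(89/10) = 7.943e+08; subtracting the fixed part leaves 1.931e+08 for the woodworking router, i.e. 82.86 dB SPL.
So the woodworking router must be reduced from 92 to 82.86 dB SPL: IL = 9.14 dB.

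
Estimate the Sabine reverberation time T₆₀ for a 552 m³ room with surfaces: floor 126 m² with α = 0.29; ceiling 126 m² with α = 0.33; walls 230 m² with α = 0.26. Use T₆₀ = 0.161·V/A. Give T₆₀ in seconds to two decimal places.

0.64 s

A = Σ Sᵢαᵢ = 126·0.29 + 126·0.33 + 230·0.26 = 137.92 m².
T₆₀ = 0.161·V/A = 0.161·552/137.92 = 0.644 s.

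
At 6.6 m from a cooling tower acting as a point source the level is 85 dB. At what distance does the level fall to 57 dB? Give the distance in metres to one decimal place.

165.8 m

Point-source spreading drops the level by 20·log₁₀(r₂/r₁); inverting, r₂/r₁ = 10^(ΔL/20).
r₂ = 6.6·10^((85−57)/20) = 6.6·10^(28.0/20) = 165.78 m.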